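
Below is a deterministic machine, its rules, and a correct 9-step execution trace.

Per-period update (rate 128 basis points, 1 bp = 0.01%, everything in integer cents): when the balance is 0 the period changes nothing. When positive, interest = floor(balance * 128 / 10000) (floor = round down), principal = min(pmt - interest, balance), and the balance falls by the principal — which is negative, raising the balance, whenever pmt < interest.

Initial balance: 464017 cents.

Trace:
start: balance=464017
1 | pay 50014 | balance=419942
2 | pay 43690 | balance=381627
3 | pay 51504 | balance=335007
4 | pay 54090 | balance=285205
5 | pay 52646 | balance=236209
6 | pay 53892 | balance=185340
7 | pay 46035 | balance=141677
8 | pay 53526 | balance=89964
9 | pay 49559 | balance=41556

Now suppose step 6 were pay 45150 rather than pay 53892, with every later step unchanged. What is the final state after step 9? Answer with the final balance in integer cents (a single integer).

(re-executing from step 6 with the substitution; state before step 6: balance=236209)
6 | pay 45150 | balance=194082
7 | pay 46035 | balance=150531
8 | pay 53526 | balance=98931
9 | pay 49559 | balance=50638

50638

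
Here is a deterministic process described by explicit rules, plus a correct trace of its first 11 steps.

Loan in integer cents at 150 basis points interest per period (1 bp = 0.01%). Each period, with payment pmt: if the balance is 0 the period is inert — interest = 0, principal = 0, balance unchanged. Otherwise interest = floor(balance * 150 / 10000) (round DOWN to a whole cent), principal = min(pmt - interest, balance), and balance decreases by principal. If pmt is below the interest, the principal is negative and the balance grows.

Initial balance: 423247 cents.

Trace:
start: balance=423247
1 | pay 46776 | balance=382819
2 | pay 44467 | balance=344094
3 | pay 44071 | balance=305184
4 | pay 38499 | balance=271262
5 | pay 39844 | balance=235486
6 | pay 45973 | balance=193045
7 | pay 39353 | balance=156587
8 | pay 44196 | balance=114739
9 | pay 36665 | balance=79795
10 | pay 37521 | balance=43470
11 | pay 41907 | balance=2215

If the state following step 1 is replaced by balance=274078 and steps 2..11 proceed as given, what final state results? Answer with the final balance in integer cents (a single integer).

0

state after step 1 := balance=274078
2 | pay 44467 | balance=233722
3 | pay 44071 | balance=193156
4 | pay 38499 | balance=157554
5 | pay 39844 | balance=120073
6 | pay 45973 | balance=75901
7 | pay 39353 | balance=37686
8 | pay 44196 | balance=0
9 | pay 36665 | balance=0
10 | pay 37521 | balance=0
11 | pay 41907 | balance=0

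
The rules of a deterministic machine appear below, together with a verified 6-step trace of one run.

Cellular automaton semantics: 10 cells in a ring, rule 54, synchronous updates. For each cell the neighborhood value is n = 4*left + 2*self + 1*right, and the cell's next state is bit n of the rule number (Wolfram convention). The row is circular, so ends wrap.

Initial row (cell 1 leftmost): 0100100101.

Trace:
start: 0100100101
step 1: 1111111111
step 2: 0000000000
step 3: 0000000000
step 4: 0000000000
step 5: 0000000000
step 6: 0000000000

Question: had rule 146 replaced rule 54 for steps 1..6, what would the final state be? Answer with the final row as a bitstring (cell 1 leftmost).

0101010100

(re-executing steps 1..6 under rule 146; state before step 1: 0100100101)
step 1: 0011011000
step 2: 0100000100
step 3: 1010001010
step 4: 0001010000
step 5: 0010001000
step 6: 0101010100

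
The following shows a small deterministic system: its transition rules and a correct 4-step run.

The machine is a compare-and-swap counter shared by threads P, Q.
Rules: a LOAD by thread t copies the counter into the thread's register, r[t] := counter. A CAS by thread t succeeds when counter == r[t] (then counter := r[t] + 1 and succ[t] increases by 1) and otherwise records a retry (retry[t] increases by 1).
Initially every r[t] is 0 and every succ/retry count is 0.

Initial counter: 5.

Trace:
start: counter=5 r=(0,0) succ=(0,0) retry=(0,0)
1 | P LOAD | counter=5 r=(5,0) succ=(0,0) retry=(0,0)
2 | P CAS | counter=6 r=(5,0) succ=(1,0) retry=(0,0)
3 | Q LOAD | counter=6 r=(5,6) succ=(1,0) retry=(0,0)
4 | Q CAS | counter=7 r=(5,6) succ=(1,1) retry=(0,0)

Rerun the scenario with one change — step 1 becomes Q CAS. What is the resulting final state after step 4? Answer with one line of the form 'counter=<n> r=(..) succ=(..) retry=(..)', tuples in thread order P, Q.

(re-executing from step 1 with the substitution; state before step 1: counter=5 r=(0,0) succ=(0,0) retry=(0,0))
1 | Q CAS | counter=5 r=(0,0) succ=(0,0) retry=(0,1)
2 | P CAS | counter=5 r=(0,0) succ=(0,0) retry=(1,1)
3 | Q LOAD | counter=5 r=(0,5) succ=(0,0) retry=(1,1)
4 | Q CAS | counter=6 r=(0,5) succ=(0,1) retry=(1,1)

counter=6 r=(0,5) succ=(0,1) retry=(1,1)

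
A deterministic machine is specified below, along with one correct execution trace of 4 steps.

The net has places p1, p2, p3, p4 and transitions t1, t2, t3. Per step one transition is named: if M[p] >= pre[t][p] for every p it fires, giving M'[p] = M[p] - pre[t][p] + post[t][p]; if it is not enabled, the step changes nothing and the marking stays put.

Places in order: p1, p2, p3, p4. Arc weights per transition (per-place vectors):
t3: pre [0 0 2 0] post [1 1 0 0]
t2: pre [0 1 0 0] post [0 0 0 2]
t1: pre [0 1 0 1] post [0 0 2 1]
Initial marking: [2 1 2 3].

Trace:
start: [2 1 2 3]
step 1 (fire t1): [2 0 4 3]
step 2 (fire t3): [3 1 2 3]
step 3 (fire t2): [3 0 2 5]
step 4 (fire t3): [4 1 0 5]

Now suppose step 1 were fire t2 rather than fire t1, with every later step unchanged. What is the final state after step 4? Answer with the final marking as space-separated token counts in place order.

3 0 0 7

(re-executing from step 1 with the substitution; state before step 1: [2 1 2 3])
step 1 (fire t2): [2 0 2 5]
step 2 (fire t3): [3 1 0 5]
step 3 (fire t2): [3 0 0 7]
step 4 (fire t3): [3 0 0 7]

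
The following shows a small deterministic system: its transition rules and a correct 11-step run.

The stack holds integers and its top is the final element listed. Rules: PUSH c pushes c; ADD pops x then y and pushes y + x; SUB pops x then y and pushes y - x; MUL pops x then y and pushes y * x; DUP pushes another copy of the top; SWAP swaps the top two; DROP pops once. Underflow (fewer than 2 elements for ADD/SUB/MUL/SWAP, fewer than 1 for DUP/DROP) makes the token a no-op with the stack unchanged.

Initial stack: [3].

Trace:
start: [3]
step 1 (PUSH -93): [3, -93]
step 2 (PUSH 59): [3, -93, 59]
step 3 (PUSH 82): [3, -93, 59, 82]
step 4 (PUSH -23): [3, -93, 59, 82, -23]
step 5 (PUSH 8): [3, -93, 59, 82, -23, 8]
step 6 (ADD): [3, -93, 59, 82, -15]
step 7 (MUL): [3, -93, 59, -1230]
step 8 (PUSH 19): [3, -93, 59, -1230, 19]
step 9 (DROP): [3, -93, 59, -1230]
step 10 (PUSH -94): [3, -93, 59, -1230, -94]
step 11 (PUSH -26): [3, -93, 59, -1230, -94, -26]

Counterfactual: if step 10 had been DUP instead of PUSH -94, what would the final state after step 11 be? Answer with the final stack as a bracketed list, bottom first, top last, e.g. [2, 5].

(re-executing from step 10 with the substitution; state before step 10: [3, -93, 59, -1230])
step 10 (DUP): [3, -93, 59, -1230, -1230]
step 11 (PUSH -26): [3, -93, 59, -1230, -1230, -26]

[3, -93, 59, -1230, -1230, -26]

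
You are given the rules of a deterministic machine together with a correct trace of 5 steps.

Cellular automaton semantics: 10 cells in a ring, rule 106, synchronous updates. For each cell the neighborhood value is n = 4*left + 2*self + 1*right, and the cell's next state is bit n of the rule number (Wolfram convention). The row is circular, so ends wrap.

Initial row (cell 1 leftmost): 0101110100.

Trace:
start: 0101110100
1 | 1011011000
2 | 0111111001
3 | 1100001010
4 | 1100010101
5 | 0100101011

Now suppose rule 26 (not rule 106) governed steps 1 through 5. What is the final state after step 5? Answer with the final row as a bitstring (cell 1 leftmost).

(re-executing steps 1..5 under rule 26; state before step 1: 0101110100)
1 | 1001000010
2 | 0110100100
3 | 1100011010
4 | 1010110000
5 | 0000101001

0000101001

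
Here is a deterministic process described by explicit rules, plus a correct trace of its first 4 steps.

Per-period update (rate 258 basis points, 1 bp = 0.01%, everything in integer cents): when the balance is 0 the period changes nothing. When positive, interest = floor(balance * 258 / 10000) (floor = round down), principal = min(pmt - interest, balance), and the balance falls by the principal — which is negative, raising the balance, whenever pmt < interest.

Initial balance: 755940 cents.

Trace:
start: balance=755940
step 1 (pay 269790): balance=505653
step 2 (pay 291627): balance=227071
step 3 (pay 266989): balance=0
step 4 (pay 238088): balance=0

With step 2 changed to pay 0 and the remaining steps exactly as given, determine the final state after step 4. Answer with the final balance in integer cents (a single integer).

(re-executing from step 2 with the substitution; state before step 2: balance=505653)
step 2 (pay 0): balance=518698
step 3 (pay 266989): balance=265091
step 4 (pay 238088): balance=33842

33842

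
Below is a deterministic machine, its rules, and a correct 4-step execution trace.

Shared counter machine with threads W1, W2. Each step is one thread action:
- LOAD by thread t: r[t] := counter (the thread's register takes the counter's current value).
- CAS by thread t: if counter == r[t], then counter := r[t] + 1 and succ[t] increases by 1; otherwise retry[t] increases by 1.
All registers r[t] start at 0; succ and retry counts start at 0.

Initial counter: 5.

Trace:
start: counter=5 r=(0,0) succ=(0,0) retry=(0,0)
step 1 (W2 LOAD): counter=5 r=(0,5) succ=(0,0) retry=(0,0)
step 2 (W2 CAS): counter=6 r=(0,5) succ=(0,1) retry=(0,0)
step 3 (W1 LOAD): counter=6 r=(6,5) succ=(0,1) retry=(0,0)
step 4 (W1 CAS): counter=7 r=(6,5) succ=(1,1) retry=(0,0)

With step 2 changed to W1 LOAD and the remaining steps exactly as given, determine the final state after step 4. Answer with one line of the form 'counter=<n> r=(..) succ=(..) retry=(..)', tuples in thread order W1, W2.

(re-executing from step 2 with the substitution; state before step 2: counter=5 r=(0,5) succ=(0,0) retry=(0,0))
step 2 (W1 LOAD): counter=5 r=(5,5) succ=(0,0) retry=(0,0)
step 3 (W1 LOAD): counter=5 r=(5,5) succ=(0,0) retry=(0,0)
step 4 (W1 CAS): counter=6 r=(5,5) succ=(1,0) retry=(0,0)

counter=6 r=(5,5) succ=(1,0) retry=(0,0)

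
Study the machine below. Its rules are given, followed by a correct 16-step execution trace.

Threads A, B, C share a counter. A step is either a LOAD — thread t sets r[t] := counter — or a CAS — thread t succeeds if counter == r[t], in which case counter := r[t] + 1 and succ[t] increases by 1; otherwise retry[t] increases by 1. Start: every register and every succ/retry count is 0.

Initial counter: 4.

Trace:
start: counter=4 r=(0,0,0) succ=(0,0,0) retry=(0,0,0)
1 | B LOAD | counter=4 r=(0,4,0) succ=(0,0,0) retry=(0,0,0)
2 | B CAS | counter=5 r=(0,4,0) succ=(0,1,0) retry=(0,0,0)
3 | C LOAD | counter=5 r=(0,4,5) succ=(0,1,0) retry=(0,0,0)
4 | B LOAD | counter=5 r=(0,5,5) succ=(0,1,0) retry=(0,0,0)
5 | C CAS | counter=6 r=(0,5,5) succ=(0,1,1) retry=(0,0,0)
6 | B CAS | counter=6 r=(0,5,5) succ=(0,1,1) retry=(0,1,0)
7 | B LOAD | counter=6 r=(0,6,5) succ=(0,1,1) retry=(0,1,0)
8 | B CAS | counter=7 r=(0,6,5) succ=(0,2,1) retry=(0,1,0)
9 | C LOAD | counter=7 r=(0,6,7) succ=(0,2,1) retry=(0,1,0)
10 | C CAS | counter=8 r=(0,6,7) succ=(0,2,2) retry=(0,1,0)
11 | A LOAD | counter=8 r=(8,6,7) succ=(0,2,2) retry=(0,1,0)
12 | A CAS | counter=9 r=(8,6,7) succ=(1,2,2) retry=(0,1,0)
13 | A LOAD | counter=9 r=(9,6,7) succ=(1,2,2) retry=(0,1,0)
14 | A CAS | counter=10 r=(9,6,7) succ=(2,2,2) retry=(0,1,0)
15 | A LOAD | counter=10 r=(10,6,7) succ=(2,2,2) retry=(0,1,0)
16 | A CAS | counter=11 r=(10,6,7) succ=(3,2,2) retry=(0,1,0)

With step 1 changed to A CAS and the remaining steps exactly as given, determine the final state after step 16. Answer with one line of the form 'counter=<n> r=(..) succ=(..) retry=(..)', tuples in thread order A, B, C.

(re-executing from step 1 with the substitution; state before step 1: counter=4 r=(0,0,0) succ=(0,0,0) retry=(0,0,0))
1 | A CAS | counter=4 r=(0,0,0) succ=(0,0,0) retry=(1,0,0)
2 | B CAS | counter=4 r=(0,0,0) succ=(0,0,0) retry=(1,1,0)
3 | C LOAD | counter=4 r=(0,0,4) succ=(0,0,0) retry=(1,1,0)
4 | B LOAD | counter=4 r=(0,4,4) succ=(0,0,0) retry=(1,1,0)
5 | C CAS | counter=5 r=(0,4,4) succ=(0,0,1) retry=(1,1,0)
6 | B CAS | counter=5 r=(0,4,4) succ=(0,0,1) retry=(1,2,0)
7 | B LOAD | counter=5 r=(0,5,4) succ=(0,0,1) retry=(1,2,0)
8 | B CAS | counter=6 r=(0,5,4) succ=(0,1,1) retry=(1,2,0)
9 | C LOAD | counter=6 r=(0,5,6) succ=(0,1,1) retry=(1,2,0)
10 | C CAS | counter=7 r=(0,5,6) succ=(0,1,2) retry=(1,2,0)
11 | A LOAD | counter=7 r=(7,5,6) succ=(0,1,2) retry=(1,2,0)
12 | A CAS | counter=8 r=(7,5,6) succ=(1,1,2) retry=(1,2,0)
13 | A LOAD | counter=8 r=(8,5,6) succ=(1,1,2) retry=(1,2,0)
14 | A CAS | counter=9 r=(8,5,6) succ=(2,1,2) retry=(1,2,0)
15 | A LOAD | counter=9 r=(9,5,6) succ=(2,1,2) retry=(1,2,0)
16 | A CAS | counter=10 r=(9,5,6) succ=(3,1,2) retry=(1,2,0)

counter=10 r=(9,5,6) succ=(3,1,2) retry=(1,2,0)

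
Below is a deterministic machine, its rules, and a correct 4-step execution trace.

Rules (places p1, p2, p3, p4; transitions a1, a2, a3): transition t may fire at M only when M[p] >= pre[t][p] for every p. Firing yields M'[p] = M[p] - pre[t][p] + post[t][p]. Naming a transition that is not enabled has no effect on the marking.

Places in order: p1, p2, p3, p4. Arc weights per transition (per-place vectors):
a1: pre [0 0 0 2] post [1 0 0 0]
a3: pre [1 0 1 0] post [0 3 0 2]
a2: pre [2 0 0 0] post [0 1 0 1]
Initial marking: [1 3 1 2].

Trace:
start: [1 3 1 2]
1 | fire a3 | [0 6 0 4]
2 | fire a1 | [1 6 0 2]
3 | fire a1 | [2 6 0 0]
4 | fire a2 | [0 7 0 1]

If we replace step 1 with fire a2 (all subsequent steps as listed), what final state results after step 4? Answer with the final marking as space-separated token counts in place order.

0 4 1 1

(re-executing from step 1 with the substitution; state before step 1: [1 3 1 2])
1 | fire a2 | [1 3 1 2]
2 | fire a1 | [2 3 1 0]
3 | fire a1 | [2 3 1 0]
4 | fire a2 | [0 4 1 1]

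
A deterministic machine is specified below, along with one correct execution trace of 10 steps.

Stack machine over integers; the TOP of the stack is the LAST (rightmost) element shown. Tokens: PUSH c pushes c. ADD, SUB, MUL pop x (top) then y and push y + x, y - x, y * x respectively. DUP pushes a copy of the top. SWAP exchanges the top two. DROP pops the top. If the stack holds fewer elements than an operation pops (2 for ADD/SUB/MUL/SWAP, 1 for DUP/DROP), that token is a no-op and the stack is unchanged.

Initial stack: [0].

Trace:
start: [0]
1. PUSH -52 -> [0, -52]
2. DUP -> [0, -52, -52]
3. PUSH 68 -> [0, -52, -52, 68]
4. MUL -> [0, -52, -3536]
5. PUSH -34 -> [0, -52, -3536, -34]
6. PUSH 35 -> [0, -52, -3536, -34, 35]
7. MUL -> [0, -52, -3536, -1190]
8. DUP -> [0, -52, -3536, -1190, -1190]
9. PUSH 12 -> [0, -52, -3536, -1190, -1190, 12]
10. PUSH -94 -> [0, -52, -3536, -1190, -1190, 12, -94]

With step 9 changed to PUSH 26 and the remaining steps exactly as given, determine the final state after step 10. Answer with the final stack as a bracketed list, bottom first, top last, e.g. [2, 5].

[0, -52, -3536, -1190, -1190, 26, -94]

(re-executing from step 9 with the substitution; state before step 9: [0, -52, -3536, -1190, -1190])
9. PUSH 26 -> [0, -52, -3536, -1190, -1190, 26]
10. PUSH -94 -> [0, -52, -3536, -1190, -1190, 26, -94]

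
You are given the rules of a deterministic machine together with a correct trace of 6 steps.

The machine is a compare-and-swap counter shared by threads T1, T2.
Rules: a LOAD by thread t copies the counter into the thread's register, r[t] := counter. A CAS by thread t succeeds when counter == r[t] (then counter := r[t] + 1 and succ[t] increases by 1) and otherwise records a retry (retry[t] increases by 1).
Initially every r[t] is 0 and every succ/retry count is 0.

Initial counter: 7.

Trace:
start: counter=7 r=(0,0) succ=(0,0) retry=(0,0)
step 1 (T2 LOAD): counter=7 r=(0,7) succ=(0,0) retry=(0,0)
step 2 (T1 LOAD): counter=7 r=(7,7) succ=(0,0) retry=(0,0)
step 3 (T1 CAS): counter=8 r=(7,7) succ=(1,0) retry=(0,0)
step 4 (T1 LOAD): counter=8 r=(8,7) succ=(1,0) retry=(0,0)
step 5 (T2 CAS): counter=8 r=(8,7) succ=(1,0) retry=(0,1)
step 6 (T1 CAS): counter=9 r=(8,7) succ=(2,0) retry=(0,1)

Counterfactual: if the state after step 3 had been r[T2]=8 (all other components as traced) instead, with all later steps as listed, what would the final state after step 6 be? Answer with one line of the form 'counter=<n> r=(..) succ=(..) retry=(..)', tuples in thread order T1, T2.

state after step 3 := counter=8 r=(7,8) succ=(1,0) retry=(0,0)
step 4 (T1 LOAD): counter=8 r=(8,8) succ=(1,0) retry=(0,0)
step 5 (T2 CAS): counter=9 r=(8,8) succ=(1,1) retry=(0,0)
step 6 (T1 CAS): counter=9 r=(8,8) succ=(1,1) retry=(1,0)

counter=9 r=(8,8) succ=(1,1) retry=(1,0)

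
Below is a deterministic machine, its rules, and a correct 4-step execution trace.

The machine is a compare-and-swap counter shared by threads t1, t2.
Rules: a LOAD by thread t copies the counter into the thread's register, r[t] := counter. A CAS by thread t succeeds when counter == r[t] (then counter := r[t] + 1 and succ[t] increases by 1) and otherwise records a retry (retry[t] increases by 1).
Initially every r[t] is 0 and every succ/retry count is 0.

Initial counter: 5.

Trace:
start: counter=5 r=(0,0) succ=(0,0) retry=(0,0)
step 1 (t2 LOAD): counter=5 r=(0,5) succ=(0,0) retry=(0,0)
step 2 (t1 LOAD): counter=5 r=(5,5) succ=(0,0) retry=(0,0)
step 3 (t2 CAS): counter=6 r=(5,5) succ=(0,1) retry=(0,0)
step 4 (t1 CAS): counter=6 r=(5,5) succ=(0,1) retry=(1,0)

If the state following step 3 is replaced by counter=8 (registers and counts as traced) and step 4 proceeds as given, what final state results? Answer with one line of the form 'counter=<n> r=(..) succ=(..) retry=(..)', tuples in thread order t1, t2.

state after step 3 := counter=8 r=(5,5) succ=(0,1) retry=(0,0)
step 4 (t1 CAS): counter=8 r=(5,5) succ=(0,1) retry=(1,0)

counter=8 r=(5,5) succ=(0,1) retry=(1,0)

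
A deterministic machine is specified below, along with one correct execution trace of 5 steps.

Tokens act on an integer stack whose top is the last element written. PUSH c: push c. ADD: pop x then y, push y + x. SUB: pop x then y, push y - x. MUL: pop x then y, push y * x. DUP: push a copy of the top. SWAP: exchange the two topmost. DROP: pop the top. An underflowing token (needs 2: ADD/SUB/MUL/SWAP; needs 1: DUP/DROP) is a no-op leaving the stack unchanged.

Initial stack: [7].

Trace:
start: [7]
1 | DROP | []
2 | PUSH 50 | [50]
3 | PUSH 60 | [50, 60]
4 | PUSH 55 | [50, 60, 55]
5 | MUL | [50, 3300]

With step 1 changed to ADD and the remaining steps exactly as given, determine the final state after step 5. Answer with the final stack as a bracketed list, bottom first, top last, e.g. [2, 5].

[7, 50, 3300]

(re-executing from step 1 with the substitution; state before step 1: [7])
1 | ADD | [7]
2 | PUSH 50 | [7, 50]
3 | PUSH 60 | [7, 50, 60]
4 | PUSH 55 | [7, 50, 60, 55]
5 | MUL | [7, 50, 3300]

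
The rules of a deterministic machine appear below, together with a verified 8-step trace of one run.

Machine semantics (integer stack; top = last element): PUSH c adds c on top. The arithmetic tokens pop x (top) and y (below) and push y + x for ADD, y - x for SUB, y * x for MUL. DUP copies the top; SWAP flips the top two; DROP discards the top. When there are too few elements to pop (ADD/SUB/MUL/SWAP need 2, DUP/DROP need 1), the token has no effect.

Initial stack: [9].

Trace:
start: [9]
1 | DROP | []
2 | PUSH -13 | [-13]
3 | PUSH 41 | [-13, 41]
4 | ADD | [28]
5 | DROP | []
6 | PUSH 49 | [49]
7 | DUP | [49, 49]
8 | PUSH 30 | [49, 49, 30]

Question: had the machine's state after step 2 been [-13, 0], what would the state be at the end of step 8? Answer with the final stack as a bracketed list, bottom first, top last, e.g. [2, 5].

state after step 2 := [-13, 0]
3 | PUSH 41 | [-13, 0, 41]
4 | ADD | [-13, 41]
5 | DROP | [-13]
6 | PUSH 49 | [-13, 49]
7 | DUP | [-13, 49, 49]
8 | PUSH 30 | [-13, 49, 49, 30]

[-13, 49, 49, 30]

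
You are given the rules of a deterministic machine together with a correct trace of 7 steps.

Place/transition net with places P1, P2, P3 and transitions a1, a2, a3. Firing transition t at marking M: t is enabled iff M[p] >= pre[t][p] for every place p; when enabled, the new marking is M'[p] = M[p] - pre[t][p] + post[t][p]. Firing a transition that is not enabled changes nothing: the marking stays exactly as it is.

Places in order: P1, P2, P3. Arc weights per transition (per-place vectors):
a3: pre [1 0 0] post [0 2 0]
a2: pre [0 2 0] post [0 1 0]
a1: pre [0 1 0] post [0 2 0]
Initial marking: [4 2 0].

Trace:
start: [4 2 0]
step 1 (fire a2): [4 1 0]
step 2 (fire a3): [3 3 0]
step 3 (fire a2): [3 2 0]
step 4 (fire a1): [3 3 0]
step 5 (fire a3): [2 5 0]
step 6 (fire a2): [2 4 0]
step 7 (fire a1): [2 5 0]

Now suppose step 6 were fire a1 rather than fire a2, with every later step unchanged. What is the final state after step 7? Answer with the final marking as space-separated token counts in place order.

(re-executing from step 6 with the substitution; state before step 6: [2 5 0])
step 6 (fire a1): [2 6 0]
step 7 (fire a1): [2 7 0]

2 7 0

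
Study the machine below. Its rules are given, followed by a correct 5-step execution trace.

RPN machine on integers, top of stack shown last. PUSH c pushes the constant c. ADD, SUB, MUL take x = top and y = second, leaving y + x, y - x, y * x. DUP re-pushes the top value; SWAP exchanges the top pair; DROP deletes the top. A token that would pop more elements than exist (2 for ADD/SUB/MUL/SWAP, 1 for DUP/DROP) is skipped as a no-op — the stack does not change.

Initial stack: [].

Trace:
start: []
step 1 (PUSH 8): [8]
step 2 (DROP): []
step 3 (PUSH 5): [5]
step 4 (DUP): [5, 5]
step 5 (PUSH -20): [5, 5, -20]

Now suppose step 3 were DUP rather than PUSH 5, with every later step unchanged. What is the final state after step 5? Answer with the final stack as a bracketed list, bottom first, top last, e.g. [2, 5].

(re-executing from step 3 with the substitution; state before step 3: [])
step 3 (DUP): []
step 4 (DUP): []
step 5 (PUSH -20): [-20]

[-20]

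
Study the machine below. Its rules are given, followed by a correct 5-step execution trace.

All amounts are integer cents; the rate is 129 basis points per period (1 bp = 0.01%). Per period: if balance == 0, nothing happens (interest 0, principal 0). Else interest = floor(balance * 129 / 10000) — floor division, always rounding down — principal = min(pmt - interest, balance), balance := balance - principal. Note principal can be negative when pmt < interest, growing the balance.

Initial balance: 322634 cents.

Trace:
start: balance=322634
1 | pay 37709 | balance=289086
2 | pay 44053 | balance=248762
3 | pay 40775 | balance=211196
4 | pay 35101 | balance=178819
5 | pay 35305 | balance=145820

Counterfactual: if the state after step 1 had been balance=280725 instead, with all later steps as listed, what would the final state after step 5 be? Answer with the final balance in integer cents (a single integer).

state after step 1 := balance=280725
2 | pay 44053 | balance=240293
3 | pay 40775 | balance=202617
4 | pay 35101 | balance=170129
5 | pay 35305 | balance=137018

137018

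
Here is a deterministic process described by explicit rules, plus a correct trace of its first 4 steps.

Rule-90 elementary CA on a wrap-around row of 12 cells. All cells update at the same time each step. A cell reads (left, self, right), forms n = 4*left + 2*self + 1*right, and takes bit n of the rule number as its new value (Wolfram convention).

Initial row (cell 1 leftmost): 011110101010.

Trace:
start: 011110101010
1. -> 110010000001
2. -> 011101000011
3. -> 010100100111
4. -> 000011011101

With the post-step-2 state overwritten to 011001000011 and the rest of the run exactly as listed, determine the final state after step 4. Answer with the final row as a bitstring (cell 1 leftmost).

state after step 2 := 011001000011
3. -> 011110100111
4. -> 010010011101

010010011101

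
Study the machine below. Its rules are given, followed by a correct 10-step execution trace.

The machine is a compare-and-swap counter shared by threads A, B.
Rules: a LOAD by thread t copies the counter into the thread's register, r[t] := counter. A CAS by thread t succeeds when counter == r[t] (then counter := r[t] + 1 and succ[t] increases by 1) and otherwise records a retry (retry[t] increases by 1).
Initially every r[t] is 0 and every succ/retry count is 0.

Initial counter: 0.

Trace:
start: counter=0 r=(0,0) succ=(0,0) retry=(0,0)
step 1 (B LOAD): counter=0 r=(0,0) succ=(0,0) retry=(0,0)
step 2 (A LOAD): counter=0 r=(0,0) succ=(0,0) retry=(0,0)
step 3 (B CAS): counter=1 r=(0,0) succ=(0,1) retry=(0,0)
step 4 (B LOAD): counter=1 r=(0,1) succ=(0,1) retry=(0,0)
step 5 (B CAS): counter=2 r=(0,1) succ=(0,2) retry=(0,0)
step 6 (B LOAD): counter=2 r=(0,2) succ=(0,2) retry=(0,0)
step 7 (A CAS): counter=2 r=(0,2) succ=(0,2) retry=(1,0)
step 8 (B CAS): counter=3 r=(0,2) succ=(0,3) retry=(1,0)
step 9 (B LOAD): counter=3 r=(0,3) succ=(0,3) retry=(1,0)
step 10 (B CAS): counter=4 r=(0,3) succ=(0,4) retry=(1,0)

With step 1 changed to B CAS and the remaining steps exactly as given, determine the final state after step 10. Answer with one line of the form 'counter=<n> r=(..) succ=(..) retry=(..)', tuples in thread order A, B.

(re-executing from step 1 with the substitution; state before step 1: counter=0 r=(0,0) succ=(0,0) retry=(0,0))
step 1 (B CAS): counter=1 r=(0,0) succ=(0,1) retry=(0,0)
step 2 (A LOAD): counter=1 r=(1,0) succ=(0,1) retry=(0,0)
step 3 (B CAS): counter=1 r=(1,0) succ=(0,1) retry=(0,1)
step 4 (B LOAD): counter=1 r=(1,1) succ=(0,1) retry=(0,1)
step 5 (B CAS): counter=2 r=(1,1) succ=(0,2) retry=(0,1)
step 6 (B LOAD): counter=2 r=(1,2) succ=(0,2) retry=(0,1)
step 7 (A CAS): counter=2 r=(1,2) succ=(0,2) retry=(1,1)
step 8 (B CAS): counter=3 r=(1,2) succ=(0,3) retry=(1,1)
step 9 (B LOAD): counter=3 r=(1,3) succ=(0,3) retry=(1,1)
step 10 (B CAS): counter=4 r=(1,3) succ=(0,4) retry=(1,1)

counter=4 r=(1,3) succ=(0,4) retry=(1,1)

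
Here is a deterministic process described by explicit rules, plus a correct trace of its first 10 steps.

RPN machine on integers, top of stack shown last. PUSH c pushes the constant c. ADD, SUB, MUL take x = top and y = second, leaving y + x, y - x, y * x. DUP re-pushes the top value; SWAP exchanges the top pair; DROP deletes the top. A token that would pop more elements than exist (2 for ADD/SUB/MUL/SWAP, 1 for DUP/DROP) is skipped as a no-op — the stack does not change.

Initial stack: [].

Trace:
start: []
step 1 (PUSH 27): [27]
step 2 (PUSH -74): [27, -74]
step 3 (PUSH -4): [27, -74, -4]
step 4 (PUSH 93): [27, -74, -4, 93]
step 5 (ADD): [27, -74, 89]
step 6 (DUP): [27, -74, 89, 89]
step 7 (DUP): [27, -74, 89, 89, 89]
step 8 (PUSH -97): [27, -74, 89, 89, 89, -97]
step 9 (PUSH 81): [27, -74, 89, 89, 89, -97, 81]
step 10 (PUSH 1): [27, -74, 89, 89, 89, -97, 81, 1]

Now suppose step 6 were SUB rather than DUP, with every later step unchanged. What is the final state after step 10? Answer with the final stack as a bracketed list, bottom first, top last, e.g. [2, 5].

[27, -163, -163, -97, 81, 1]

(re-executing from step 6 with the substitution; state before step 6: [27, -74, 89])
step 6 (SUB): [27, -163]
step 7 (DUP): [27, -163, -163]
step 8 (PUSH -97): [27, -163, -163, -97]
step 9 (PUSH 81): [27, -163, -163, -97, 81]
step 10 (PUSH 1): [27, -163, -163, -97, 81, 1]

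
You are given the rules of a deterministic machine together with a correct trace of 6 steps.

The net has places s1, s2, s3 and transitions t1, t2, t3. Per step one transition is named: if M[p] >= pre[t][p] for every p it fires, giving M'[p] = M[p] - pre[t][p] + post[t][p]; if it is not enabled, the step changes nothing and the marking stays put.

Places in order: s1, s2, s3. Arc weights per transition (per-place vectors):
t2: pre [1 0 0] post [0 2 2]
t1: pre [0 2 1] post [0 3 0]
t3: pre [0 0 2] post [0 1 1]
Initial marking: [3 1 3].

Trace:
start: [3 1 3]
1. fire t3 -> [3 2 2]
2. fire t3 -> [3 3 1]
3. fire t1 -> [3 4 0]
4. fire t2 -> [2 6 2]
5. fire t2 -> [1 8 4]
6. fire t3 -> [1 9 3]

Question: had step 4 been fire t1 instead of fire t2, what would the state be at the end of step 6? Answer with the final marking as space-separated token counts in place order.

(re-executing from step 4 with the substitution; state before step 4: [3 4 0])
4. fire t1 -> [3 4 0]
5. fire t2 -> [2 6 2]
6. fire t3 -> [2 7 1]

2 7 1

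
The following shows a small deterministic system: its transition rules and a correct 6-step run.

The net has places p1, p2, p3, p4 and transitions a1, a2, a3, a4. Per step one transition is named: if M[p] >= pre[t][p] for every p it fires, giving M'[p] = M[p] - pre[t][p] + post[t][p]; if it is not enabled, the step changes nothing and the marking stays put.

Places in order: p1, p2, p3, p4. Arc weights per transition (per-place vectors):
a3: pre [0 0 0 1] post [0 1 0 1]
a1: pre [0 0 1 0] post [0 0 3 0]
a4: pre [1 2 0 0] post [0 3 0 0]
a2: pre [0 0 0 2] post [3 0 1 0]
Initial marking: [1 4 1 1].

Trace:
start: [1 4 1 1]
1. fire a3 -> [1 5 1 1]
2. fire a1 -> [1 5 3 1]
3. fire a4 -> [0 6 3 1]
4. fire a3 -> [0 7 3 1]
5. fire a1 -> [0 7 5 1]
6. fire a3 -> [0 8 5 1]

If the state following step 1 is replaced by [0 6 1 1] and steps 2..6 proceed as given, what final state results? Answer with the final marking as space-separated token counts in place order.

0 8 5 1

state after step 1 := [0 6 1 1]
2. fire a1 -> [0 6 3 1]
3. fire a4 -> [0 6 3 1]
4. fire a3 -> [0 7 3 1]
5. fire a1 -> [0 7 5 1]
6. fire a3 -> [0 8 5 1]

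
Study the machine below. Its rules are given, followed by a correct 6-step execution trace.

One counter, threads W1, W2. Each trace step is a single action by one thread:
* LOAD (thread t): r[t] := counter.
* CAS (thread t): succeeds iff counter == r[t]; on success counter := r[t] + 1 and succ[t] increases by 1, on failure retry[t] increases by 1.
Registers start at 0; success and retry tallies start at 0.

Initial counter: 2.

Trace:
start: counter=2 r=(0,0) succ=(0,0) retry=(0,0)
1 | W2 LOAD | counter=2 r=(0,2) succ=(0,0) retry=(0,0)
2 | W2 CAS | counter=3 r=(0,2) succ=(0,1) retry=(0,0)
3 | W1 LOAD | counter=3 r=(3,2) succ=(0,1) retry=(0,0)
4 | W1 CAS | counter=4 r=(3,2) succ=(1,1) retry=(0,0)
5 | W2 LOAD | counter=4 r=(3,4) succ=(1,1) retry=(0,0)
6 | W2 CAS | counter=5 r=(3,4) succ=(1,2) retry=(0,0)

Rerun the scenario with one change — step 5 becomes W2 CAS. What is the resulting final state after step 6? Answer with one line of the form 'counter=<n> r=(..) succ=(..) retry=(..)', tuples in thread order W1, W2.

counter=4 r=(3,2) succ=(1,1) retry=(0,2)

(re-executing from step 5 with the substitution; state before step 5: counter=4 r=(3,2) succ=(1,1) retry=(0,0))
5 | W2 CAS | counter=4 r=(3,2) succ=(1,1) retry=(0,1)
6 | W2 CAS | counter=4 r=(3,2) succ=(1,1) retry=(0,2)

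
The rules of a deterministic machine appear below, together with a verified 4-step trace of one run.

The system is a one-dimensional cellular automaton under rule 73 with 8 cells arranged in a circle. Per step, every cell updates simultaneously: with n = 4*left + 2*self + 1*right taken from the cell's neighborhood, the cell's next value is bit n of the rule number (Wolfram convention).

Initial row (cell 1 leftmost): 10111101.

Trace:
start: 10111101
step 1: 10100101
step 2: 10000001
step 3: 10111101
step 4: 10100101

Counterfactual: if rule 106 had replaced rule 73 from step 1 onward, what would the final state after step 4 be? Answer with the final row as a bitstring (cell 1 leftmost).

(re-executing steps 1..4 under rule 106; state before step 1: 10111101)
step 1: 11100111
step 2: 00101100
step 3: 01011100
step 4: 10110100

10110100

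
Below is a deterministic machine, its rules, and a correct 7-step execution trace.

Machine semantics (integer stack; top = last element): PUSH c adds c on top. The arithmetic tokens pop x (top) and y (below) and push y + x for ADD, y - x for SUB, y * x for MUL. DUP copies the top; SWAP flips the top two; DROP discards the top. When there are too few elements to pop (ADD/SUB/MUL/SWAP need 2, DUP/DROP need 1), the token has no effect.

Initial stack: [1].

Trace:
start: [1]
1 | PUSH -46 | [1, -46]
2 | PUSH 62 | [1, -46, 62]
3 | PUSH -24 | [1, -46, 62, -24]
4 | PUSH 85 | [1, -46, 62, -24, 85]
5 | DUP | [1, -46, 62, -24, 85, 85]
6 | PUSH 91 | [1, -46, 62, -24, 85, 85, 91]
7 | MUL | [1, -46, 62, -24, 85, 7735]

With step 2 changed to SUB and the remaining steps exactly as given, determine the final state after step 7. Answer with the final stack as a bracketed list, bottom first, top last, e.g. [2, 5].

(re-executing from step 2 with the substitution; state before step 2: [1, -46])
2 | SUB | [47]
3 | PUSH -24 | [47, -24]
4 | PUSH 85 | [47, -24, 85]
5 | DUP | [47, -24, 85, 85]
6 | PUSH 91 | [47, -24, 85, 85, 91]
7 | MUL | [47, -24, 85, 7735]

[47, -24, 85, 7735]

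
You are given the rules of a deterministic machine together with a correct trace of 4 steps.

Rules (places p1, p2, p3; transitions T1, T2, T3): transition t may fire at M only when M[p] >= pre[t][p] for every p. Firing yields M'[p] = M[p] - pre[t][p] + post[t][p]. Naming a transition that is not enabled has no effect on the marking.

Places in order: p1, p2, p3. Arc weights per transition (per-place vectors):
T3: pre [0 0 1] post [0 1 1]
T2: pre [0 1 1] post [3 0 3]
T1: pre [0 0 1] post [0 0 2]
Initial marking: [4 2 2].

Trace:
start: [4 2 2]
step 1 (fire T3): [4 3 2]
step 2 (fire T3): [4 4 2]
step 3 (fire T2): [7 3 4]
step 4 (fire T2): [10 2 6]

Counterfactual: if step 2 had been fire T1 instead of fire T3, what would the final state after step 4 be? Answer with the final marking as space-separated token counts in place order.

(re-executing from step 2 with the substitution; state before step 2: [4 3 2])
step 2 (fire T1): [4 3 3]
step 3 (fire T2): [7 2 5]
step 4 (fire T2): [10 1 7]

10 1 7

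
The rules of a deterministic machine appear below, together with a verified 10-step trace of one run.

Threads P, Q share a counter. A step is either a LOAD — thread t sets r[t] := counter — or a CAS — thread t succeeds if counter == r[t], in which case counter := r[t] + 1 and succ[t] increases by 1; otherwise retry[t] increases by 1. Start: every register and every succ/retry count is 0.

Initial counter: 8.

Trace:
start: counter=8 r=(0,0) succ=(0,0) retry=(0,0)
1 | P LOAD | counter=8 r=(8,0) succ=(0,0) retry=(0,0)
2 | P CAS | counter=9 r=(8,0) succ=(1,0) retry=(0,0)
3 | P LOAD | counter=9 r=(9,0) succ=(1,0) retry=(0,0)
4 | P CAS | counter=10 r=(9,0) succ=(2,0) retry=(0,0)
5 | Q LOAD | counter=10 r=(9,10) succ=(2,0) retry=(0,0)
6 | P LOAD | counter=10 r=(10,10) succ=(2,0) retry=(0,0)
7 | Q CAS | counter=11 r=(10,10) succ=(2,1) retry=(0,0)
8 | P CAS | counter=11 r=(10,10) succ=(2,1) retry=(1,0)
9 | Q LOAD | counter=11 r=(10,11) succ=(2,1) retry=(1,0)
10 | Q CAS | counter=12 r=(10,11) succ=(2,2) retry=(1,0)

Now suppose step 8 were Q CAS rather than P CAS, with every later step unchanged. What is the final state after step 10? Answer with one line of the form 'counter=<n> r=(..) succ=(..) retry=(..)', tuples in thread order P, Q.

(re-executing from step 8 with the substitution; state before step 8: counter=11 r=(10,10) succ=(2,1) retry=(0,0))
8 | Q CAS | counter=11 r=(10,10) succ=(2,1) retry=(0,1)
9 | Q LOAD | counter=11 r=(10,11) succ=(2,1) retry=(0,1)
10 | Q CAS | counter=12 r=(10,11) succ=(2,2) retry=(0,1)

counter=12 r=(10,11) succ=(2,2) retry=(0,1)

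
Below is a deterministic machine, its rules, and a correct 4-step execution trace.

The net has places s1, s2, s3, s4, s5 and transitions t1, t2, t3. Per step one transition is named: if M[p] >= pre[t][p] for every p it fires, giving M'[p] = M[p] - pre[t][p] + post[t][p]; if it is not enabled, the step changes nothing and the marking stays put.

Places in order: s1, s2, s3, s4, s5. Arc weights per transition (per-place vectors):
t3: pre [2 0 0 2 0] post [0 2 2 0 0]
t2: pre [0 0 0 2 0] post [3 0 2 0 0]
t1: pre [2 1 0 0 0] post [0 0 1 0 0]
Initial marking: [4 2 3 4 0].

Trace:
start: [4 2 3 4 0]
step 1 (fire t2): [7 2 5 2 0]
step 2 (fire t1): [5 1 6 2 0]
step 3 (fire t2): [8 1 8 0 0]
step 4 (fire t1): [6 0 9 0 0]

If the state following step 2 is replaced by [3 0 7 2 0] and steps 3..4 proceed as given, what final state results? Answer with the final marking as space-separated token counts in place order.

6 0 9 0 0

state after step 2 := [3 0 7 2 0]
step 3 (fire t2): [6 0 9 0 0]
step 4 (fire t1): [6 0 9 0 0]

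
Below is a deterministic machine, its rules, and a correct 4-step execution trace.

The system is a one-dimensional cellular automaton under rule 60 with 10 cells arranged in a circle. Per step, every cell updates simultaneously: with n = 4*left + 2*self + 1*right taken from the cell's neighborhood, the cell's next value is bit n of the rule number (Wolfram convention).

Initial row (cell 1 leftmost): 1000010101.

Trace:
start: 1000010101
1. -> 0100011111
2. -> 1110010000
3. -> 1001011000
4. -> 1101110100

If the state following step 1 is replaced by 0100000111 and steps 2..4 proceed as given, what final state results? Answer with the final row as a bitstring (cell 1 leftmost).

1101100101

state after step 1 := 0100000111
2. -> 1110000100
3. -> 1001000110
4. -> 1101100101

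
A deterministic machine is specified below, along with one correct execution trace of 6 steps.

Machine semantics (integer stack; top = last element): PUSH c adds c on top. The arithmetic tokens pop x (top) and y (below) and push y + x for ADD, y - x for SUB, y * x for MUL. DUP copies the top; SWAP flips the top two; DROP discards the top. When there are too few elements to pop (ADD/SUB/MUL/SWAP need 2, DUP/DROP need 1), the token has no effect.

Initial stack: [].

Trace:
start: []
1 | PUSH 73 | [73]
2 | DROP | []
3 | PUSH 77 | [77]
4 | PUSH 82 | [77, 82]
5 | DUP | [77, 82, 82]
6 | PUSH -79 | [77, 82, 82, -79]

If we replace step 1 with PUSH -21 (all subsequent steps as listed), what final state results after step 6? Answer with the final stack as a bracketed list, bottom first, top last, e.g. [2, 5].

[77, 82, 82, -79]

(re-executing from step 1 with the substitution; state before step 1: [])
1 | PUSH -21 | [-21]
2 | DROP | []
3 | PUSH 77 | [77]
4 | PUSH 82 | [77, 82]
5 | DUP | [77, 82, 82]
6 | PUSH -79 | [77, 82, 82, -79]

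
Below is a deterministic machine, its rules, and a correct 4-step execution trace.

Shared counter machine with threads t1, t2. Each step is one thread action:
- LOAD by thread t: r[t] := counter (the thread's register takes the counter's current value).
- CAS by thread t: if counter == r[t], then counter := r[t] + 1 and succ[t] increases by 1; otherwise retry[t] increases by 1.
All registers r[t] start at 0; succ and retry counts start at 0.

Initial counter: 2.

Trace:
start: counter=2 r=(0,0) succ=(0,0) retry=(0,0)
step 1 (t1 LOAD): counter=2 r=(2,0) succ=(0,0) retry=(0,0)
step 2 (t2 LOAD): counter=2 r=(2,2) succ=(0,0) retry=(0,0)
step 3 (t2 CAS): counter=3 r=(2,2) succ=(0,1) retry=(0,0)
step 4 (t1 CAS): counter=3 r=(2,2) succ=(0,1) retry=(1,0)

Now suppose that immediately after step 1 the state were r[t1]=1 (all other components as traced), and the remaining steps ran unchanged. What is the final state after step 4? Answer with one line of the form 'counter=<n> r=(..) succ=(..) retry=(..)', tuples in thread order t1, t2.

state after step 1 := counter=2 r=(1,0) succ=(0,0) retry=(0,0)
step 2 (t2 LOAD): counter=2 r=(1,2) succ=(0,0) retry=(0,0)
step 3 (t2 CAS): counter=3 r=(1,2) succ=(0,1) retry=(0,0)
step 4 (t1 CAS): counter=3 r=(1,2) succ=(0,1) retry=(1,0)

counter=3 r=(1,2) succ=(0,1) retry=(1,0)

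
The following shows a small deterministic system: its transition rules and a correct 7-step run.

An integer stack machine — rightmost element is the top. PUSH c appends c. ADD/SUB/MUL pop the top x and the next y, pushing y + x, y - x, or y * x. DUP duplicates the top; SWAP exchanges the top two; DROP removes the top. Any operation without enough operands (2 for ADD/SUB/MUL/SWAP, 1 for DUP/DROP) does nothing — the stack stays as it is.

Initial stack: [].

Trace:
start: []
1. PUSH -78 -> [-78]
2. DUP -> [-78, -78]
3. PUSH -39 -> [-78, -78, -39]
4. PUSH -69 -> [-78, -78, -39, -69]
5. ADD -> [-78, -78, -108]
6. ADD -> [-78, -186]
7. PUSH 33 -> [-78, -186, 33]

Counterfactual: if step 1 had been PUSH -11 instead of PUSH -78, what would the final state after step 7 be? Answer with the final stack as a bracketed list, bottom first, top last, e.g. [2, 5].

[-11, -119, 33]

(re-executing from step 1 with the substitution; state before step 1: [])
1. PUSH -11 -> [-11]
2. DUP -> [-11, -11]
3. PUSH -39 -> [-11, -11, -39]
4. PUSH -69 -> [-11, -11, -39, -69]
5. ADD -> [-11, -11, -108]
6. ADD -> [-11, -119]
7. PUSH 33 -> [-11, -119, 33]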